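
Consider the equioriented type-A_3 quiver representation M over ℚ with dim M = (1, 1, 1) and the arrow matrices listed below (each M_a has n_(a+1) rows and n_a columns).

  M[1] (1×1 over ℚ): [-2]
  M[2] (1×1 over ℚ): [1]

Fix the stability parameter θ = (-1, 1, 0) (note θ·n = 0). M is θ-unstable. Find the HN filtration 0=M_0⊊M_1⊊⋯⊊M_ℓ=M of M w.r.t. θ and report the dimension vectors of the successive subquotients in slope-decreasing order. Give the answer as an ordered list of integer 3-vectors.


Barcode: M ≅ I[1,3]. HN layers by μ_θ (2 steps, strictly decreasing):
  μ^(1)=1/2; μ^(2)=-1

((0, 1, 1); (1, 0, 0))


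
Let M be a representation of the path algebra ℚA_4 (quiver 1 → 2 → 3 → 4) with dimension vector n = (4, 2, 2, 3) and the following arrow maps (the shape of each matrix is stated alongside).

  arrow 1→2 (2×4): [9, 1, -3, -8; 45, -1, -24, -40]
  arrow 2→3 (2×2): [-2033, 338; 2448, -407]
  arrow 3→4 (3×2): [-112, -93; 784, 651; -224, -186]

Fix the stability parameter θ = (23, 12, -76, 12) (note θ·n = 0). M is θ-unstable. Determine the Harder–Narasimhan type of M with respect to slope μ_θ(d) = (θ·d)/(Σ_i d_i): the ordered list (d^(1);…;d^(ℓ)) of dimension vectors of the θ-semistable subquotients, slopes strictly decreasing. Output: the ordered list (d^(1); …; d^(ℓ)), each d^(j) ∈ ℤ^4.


Via rank(M_{q-1}∘⋯∘M_p): M ≅ I[1,1]^2, I[1,3], I[1,4], I[4,4]^2.
μ_θ-semistable layers: μ^(1)=23; μ^(2)=12; μ^(3)=-41/3

((2, 0, 0, 0); (0, 0, 0, 3); (2, 2, 2, 0))


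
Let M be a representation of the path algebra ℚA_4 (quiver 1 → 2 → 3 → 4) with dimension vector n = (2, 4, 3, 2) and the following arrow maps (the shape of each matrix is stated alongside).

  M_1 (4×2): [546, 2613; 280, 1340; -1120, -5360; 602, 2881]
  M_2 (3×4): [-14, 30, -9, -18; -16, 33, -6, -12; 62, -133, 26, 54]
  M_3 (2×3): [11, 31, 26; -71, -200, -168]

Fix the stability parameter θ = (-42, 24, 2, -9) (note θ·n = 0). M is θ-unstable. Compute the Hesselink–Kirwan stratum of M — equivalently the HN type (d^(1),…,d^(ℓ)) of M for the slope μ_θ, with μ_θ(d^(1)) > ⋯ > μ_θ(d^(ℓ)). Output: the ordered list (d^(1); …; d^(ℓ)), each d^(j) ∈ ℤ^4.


Interval decomposition of M: I[1,1], I[1,2], I[2,3], I[2,4]^2.
HN type (ℓ=4): μ^(1)=24; μ^(2)=13; μ^(3)=17/3; μ^(4)=-42

((0, 1, 0, 0); (0, 1, 1, 0); (0, 2, 2, 2); (2, 0, 0, 0))


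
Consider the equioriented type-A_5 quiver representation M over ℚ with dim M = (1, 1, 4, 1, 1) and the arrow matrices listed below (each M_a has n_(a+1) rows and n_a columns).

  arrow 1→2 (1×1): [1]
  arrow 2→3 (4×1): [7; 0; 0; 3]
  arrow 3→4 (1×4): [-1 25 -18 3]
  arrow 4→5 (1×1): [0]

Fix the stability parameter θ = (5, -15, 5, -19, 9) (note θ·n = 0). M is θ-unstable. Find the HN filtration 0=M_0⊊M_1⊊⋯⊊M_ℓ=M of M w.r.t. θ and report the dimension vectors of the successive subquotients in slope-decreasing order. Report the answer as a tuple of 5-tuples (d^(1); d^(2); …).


Via rank(M_{q-1}∘⋯∘M_p): M ≅ I[1,4], I[3,3]^3, I[5,5].
μ_θ-semistable layers: μ^(1)=9; μ^(2)=5; μ^(3)=-6

((0, 0, 0, 0, 1); (0, 0, 3, 0, 0); (1, 1, 1, 1, 0))


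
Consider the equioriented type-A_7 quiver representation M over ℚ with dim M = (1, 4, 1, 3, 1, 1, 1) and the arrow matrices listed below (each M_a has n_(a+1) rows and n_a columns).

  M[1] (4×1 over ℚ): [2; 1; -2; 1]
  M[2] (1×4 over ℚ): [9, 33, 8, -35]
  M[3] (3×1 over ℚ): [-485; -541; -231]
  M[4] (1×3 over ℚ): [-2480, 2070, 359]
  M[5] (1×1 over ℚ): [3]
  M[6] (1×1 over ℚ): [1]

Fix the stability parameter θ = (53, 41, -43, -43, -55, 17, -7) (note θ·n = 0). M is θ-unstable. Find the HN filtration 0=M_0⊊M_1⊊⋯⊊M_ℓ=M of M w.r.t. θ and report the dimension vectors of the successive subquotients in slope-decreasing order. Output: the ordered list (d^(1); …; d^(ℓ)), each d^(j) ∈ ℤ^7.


Via rank(M_{q-1}∘⋯∘M_p): M ≅ I[1,2], I[2,2]^2, I[2,7], I[4,4]^2.
μ_θ-semistable layers: μ^(1)=47; μ^(2)=41; μ^(3)=5; μ^(4)=-25; μ^(5)=-43

((1, 1, 0, 0, 0, 0, 0); (0, 2, 0, 0, 0, 0, 0); (0, 0, 0, 0, 0, 1, 1); (0, 1, 1, 1, 1, 0, 0); (0, 0, 0, 2, 0, 0, 0))


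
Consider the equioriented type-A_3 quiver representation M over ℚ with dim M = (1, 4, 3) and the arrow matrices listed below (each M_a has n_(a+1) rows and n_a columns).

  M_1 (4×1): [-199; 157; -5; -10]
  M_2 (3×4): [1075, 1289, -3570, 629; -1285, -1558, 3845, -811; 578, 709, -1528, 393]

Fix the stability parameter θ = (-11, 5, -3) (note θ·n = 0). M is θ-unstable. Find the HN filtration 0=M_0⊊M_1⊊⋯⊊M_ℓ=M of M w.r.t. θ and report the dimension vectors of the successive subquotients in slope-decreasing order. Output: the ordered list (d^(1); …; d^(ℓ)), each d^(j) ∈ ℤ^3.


Via rank(M_{q-1}∘⋯∘M_p): M ≅ I[1,3], I[2,2], I[2,3]^2.
μ_θ-semistable layers: μ^(1)=5; μ^(2)=1; μ^(3)=-11

((0, 1, 0); (0, 3, 3); (1, 0, 0))


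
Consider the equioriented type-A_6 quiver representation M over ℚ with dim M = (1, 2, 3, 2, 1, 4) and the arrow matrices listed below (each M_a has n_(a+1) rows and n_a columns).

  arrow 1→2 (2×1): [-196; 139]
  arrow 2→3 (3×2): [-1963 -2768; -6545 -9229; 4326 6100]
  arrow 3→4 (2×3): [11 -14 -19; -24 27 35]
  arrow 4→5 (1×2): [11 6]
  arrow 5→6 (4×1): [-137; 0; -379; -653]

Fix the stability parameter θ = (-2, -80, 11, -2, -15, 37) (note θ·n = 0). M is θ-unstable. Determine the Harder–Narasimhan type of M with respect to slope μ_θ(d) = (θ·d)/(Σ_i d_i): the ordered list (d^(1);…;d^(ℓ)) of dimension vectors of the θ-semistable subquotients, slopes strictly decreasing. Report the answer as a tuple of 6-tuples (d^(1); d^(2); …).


Barcode: M ≅ I[1,6], I[2,4], I[3,3], I[6,6]^3. HN layers by μ_θ (6 steps, strictly decreasing):
  μ^(1)=37; μ^(2)=11; μ^(3)=9/2; μ^(4)=-2; μ^(5)=-41; μ^(6)=-80

((0, 0, 0, 0, 0, 4); (0, 0, 1, 0, 0, 0); (0, 0, 1, 1, 0, 0); (0, 0, 1, 1, 1, 0); (1, 1, 0, 0, 0, 0); (0, 1, 0, 0, 0, 0))


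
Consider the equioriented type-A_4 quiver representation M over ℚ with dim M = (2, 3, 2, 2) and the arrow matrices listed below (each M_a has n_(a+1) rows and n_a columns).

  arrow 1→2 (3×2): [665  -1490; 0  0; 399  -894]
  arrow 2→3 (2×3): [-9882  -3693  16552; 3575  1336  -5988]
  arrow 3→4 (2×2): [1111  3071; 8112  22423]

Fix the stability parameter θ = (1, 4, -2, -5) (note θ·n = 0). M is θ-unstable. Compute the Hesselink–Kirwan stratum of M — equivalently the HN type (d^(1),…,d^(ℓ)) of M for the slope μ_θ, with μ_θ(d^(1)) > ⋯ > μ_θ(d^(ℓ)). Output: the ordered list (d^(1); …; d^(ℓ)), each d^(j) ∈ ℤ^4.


Barcode: M ≅ I[1,1], I[1,4], I[2,2], I[2,4]. HN layers by μ_θ (4 steps, strictly decreasing):
  μ^(1)=4; μ^(2)=1; μ^(3)=-1/2; μ^(4)=-1

((0, 1, 0, 0); (1, 0, 0, 0); (1, 1, 1, 1); (0, 1, 1, 1))


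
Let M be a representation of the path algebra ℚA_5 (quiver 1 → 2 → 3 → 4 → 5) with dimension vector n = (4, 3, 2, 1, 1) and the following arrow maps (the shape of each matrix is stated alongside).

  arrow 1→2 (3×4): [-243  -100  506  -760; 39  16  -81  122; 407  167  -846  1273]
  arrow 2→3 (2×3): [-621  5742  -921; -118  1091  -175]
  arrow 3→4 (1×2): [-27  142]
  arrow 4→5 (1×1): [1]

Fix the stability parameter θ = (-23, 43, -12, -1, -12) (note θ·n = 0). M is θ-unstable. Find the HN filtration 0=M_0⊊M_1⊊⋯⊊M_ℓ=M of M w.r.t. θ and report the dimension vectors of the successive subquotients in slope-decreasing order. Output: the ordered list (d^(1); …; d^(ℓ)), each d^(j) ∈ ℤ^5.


Via rank(M_{q-1}∘⋯∘M_p): M ≅ I[1,1], I[1,2], I[1,3], I[1,5].
μ_θ-semistable layers: μ^(1)=43; μ^(2)=31/2; μ^(3)=9/2; μ^(4)=-23

((0, 1, 0, 0, 0); (0, 1, 1, 0, 0); (0, 1, 1, 1, 1); (4, 0, 0, 0, 0))


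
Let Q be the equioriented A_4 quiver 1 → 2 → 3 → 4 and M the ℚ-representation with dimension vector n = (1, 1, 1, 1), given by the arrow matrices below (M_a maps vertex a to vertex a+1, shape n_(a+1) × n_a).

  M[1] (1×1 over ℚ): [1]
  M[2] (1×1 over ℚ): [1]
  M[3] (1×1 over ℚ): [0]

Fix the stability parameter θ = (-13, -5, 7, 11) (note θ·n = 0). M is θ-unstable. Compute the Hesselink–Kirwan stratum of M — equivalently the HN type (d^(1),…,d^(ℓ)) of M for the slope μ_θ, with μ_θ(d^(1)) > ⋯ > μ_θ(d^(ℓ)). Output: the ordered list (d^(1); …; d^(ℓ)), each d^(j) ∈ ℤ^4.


Interval decomposition of M: I[1,3], I[4,4].
HN type (ℓ=4): μ^(1)=11; μ^(2)=7; μ^(3)=-5; μ^(4)=-13

((0, 0, 0, 1); (0, 0, 1, 0); (0, 1, 0, 0); (1, 0, 0, 0))


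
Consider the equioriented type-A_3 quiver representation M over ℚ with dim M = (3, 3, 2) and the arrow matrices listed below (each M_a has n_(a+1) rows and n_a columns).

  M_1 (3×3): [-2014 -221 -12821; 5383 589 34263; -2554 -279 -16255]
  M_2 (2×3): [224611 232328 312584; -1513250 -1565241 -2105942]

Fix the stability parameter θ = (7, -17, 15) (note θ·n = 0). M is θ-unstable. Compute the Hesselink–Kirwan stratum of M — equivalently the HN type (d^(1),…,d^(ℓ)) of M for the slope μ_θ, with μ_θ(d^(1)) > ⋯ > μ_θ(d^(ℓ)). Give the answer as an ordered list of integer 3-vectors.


Barcode: M ≅ I[1,1], I[1,3]^2, I[2,2]. HN layers by μ_θ (4 steps, strictly decreasing):
  μ^(1)=15; μ^(2)=7; μ^(3)=-5; μ^(4)=-17

((0, 0, 2); (1, 0, 0); (2, 2, 0); (0, 1, 0))


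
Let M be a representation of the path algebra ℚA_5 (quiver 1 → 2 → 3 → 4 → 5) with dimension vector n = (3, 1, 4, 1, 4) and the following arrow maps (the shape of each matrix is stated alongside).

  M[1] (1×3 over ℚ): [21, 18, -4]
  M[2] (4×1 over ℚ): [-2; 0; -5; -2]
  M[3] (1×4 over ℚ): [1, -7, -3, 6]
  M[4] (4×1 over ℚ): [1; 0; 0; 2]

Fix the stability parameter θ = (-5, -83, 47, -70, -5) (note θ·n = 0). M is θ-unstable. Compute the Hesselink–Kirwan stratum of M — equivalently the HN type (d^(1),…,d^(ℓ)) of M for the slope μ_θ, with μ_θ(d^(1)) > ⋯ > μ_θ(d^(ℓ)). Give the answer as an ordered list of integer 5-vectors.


Interval decomposition of M: I[1,1]^2, I[1,5], I[3,3]^3, I[5,5]^3.
HN type (ℓ=4): μ^(1)=47; μ^(2)=-5; μ^(3)=-23/2; μ^(4)=-44

((0, 0, 3, 0, 0); (2, 0, 0, 0, 4); (0, 0, 1, 1, 0); (1, 1, 0, 0, 0))


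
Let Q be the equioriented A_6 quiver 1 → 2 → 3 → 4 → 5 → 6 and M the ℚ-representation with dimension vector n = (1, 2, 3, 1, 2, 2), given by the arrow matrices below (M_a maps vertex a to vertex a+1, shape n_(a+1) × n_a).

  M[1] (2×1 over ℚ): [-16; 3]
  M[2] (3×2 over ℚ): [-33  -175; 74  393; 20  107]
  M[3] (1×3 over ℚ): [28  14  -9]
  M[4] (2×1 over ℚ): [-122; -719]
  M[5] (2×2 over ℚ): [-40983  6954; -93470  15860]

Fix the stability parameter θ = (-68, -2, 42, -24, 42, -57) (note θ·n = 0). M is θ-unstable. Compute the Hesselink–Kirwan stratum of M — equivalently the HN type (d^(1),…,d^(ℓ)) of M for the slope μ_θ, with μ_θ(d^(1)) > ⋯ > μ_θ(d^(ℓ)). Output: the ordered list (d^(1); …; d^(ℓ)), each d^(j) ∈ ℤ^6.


Via rank(M_{q-1}∘⋯∘M_p): M ≅ I[1,5], I[2,3], I[3,3], I[5,6], I[6,6].
μ_θ-semistable layers: μ^(1)=42; μ^(2)=9; μ^(3)=-2; μ^(4)=-15/2; μ^(5)=-57; μ^(6)=-68

((0, 0, 2, 0, 1, 0); (0, 0, 1, 1, 0, 0); (0, 2, 0, 0, 0, 0); (0, 0, 0, 0, 1, 1); (0, 0, 0, 0, 0, 1); (1, 0, 0, 0, 0, 0))


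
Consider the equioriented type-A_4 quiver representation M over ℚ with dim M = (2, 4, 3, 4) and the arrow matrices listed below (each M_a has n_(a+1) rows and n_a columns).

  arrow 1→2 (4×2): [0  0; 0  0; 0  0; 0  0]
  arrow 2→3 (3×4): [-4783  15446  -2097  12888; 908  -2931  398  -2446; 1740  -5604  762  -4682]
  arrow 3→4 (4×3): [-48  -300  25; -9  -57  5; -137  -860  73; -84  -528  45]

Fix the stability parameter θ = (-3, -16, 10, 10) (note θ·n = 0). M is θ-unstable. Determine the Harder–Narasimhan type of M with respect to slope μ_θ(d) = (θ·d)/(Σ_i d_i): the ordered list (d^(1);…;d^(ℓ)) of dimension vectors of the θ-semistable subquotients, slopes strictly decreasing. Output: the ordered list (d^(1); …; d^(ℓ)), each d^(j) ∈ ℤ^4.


Via rank(M_{q-1}∘⋯∘M_p): M ≅ I[1,1]^2, I[2,2], I[2,4]^3, I[4,4].
μ_θ-semistable layers: μ^(1)=10; μ^(2)=-3; μ^(3)=-16

((0, 0, 3, 4); (2, 0, 0, 0); (0, 4, 0, 0))


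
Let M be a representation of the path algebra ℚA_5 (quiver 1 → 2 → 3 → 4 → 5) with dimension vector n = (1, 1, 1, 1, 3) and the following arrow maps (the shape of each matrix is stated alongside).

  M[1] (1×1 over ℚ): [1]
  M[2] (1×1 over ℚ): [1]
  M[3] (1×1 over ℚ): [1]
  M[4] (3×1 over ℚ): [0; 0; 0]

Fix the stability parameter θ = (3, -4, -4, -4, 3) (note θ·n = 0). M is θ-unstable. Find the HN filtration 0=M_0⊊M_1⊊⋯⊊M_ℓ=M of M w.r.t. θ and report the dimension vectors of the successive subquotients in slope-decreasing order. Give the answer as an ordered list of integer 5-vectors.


Via rank(M_{q-1}∘⋯∘M_p): M ≅ I[1,4], I[5,5]^3.
μ_θ-semistable layers: μ^(1)=3; μ^(2)=-9/4

((0, 0, 0, 0, 3); (1, 1, 1, 1, 0))


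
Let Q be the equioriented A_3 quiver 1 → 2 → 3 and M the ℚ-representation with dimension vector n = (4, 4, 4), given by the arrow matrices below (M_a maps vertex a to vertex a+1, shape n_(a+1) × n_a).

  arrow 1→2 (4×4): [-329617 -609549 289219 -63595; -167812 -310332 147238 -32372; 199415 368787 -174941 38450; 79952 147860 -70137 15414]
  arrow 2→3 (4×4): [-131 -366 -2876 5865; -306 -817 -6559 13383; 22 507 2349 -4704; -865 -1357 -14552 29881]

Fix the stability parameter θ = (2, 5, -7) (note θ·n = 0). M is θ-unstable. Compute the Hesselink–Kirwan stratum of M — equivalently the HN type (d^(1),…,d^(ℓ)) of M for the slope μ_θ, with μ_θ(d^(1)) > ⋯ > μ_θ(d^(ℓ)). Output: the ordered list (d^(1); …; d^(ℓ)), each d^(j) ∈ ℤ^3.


Barcode: M ≅ I[1,1], I[1,3]^3, I[2,3]. HN layers by μ_θ (3 steps, strictly decreasing):
  μ^(1)=2; μ^(2)=0; μ^(3)=-1

((1, 0, 0); (3, 3, 3); (0, 1, 1))


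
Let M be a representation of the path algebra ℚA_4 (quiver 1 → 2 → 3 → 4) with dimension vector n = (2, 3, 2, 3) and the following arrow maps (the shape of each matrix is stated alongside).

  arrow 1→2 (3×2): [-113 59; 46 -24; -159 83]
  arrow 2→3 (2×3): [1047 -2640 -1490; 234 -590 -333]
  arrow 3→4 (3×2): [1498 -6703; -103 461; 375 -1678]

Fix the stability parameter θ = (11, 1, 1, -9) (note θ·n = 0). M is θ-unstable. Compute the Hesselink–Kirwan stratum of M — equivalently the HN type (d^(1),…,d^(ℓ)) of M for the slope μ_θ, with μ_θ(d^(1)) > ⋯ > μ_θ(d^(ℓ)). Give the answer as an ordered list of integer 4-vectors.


Barcode: M ≅ I[1,4]^2, I[2,2], I[4,4]. HN layers by μ_θ (2 steps, strictly decreasing):
  μ^(1)=1; μ^(2)=-9

((2, 3, 2, 2); (0, 0, 0, 1))


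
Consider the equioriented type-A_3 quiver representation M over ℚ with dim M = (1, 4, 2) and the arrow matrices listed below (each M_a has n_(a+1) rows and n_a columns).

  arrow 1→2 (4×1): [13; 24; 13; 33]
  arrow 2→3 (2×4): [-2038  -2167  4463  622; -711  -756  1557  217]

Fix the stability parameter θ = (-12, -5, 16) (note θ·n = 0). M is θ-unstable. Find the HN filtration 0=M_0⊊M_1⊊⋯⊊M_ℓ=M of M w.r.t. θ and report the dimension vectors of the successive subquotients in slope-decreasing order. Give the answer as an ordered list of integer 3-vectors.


Interval decomposition of M: I[1,3], I[2,2]^2, I[2,3].
HN type (ℓ=3): μ^(1)=16; μ^(2)=-5; μ^(3)=-12

((0, 0, 2); (0, 4, 0); (1, 0, 0))


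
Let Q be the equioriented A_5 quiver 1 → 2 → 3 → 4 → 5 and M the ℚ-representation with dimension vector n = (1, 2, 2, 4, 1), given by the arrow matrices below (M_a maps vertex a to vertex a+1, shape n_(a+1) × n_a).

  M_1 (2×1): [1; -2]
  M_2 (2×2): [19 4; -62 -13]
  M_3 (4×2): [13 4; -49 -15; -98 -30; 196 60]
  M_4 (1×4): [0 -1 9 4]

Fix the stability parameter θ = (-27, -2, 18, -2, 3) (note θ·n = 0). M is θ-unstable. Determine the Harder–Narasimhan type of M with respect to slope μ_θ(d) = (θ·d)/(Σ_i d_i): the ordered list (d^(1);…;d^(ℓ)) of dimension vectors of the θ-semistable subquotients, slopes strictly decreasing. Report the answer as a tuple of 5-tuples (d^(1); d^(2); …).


Via rank(M_{q-1}∘⋯∘M_p): M ≅ I[1,5], I[2,4], I[4,4]^2.
μ_θ-semistable layers: μ^(1)=8; μ^(2)=19/3; μ^(3)=-2; μ^(4)=-27

((0, 0, 1, 1, 0); (0, 0, 1, 1, 1); (0, 2, 0, 2, 0); (1, 0, 0, 0, 0))


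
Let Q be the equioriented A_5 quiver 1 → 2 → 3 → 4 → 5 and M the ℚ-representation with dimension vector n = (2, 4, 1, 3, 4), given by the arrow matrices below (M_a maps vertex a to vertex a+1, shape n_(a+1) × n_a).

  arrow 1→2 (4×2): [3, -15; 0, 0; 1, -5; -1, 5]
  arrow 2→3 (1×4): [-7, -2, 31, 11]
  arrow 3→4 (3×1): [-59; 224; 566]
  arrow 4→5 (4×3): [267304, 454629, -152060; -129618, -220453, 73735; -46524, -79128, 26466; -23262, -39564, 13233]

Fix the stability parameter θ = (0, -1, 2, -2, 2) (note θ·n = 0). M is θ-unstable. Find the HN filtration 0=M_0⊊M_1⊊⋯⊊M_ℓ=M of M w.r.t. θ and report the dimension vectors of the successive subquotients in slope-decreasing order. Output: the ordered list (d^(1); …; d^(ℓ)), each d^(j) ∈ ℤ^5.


Via rank(M_{q-1}∘⋯∘M_p): M ≅ I[1,1], I[1,4], I[2,2]^3, I[4,5]^2, I[5,5]^2.
μ_θ-semistable layers: μ^(1)=2; μ^(2)=0; μ^(3)=-1/2; μ^(4)=-1; μ^(5)=-2

((0, 0, 0, 0, 4); (1, 0, 1, 1, 0); (1, 1, 0, 0, 0); (0, 3, 0, 0, 0); (0, 0, 0, 2, 0))


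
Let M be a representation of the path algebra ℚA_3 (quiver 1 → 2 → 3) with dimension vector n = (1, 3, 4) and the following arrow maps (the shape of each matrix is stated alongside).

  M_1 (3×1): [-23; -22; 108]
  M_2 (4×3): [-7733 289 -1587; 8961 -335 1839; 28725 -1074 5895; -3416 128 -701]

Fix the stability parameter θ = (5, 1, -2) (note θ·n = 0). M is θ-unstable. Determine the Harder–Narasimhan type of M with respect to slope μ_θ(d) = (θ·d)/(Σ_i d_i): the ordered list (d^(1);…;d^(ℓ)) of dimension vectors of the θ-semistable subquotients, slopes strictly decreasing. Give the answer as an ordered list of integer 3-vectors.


Via rank(M_{q-1}∘⋯∘M_p): M ≅ I[1,3], I[2,3]^2, I[3,3].
μ_θ-semistable layers: μ^(1)=4/3; μ^(2)=-1/2; μ^(3)=-2

((1, 1, 1); (0, 2, 2); (0, 0, 1))


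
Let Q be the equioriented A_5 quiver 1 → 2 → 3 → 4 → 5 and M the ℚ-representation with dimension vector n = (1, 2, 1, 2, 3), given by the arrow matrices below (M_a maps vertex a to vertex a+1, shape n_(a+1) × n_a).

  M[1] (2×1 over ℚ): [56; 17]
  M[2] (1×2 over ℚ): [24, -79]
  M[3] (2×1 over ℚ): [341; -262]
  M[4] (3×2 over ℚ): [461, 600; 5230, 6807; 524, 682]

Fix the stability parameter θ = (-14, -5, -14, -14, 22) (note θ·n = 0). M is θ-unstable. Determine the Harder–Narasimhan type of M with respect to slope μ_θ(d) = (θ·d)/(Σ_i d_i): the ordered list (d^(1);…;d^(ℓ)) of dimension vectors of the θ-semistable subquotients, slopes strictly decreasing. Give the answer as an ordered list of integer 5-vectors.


Barcode: M ≅ I[1,5], I[2,2], I[4,5], I[5,5]. HN layers by μ_θ (4 steps, strictly decreasing):
  μ^(1)=22; μ^(2)=-5; μ^(3)=-11; μ^(4)=-14

((0, 0, 0, 0, 3); (0, 1, 0, 0, 0); (0, 1, 1, 1, 0); (1, 0, 0, 1, 0))


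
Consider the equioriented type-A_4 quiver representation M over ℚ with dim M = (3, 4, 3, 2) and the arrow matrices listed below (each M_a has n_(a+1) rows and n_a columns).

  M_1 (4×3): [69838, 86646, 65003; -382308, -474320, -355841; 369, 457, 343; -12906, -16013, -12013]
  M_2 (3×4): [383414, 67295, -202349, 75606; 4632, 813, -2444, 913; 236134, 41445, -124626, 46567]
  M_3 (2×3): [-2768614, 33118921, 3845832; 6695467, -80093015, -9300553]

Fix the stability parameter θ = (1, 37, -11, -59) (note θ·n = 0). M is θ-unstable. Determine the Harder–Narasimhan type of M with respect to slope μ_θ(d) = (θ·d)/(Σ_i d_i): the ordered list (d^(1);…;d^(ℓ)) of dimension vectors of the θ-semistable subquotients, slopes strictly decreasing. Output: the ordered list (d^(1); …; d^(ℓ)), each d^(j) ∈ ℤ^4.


Via rank(M_{q-1}∘⋯∘M_p): M ≅ I[1,3], I[1,4]^2, I[2,2].
μ_θ-semistable layers: μ^(1)=37; μ^(2)=13; μ^(3)=1; μ^(4)=-8

((0, 1, 0, 0); (0, 1, 1, 0); (1, 0, 0, 0); (2, 2, 2, 2))


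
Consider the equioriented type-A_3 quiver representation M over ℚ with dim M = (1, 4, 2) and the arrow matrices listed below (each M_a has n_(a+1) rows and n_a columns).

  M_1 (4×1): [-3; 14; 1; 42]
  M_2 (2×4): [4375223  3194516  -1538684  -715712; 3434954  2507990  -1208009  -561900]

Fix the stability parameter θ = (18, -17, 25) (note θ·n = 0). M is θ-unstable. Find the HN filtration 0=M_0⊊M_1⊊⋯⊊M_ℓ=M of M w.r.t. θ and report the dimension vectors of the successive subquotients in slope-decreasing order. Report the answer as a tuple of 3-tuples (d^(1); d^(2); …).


Interval decomposition of M: I[1,3], I[2,2]^2, I[2,3].
HN type (ℓ=3): μ^(1)=25; μ^(2)=1/2; μ^(3)=-17

((0, 0, 2); (1, 1, 0); (0, 3, 0))


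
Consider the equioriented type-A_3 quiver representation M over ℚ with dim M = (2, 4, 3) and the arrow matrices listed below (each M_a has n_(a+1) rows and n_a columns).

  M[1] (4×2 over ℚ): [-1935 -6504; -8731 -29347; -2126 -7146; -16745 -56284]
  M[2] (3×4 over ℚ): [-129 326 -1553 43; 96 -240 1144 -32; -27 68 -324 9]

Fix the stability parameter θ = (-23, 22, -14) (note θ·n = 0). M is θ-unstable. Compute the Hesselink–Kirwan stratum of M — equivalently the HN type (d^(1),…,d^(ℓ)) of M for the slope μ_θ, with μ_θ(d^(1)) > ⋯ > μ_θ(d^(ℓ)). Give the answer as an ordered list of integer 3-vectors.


Via rank(M_{q-1}∘⋯∘M_p): M ≅ I[1,2], I[1,3], I[2,2], I[2,3], I[3,3].
μ_θ-semistable layers: μ^(1)=22; μ^(2)=4; μ^(3)=-14; μ^(4)=-23

((0, 2, 0); (0, 2, 2); (0, 0, 1); (2, 0, 0))


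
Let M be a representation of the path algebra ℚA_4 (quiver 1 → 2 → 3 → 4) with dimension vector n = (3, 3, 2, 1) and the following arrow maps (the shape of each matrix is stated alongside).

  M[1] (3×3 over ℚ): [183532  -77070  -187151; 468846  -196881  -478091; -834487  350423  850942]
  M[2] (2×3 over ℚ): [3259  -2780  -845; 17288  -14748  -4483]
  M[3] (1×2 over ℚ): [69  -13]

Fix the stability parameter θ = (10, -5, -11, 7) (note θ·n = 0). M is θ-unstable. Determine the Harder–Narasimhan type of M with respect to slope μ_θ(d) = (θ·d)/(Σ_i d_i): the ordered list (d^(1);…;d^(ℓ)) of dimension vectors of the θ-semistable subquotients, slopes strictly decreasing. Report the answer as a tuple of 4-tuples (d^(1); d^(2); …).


Interval decomposition of M: I[1,2], I[1,3], I[1,4].
HN type (ℓ=3): μ^(1)=7; μ^(2)=5/2; μ^(3)=-2

((0, 0, 0, 1); (1, 1, 0, 0); (2, 2, 2, 0))


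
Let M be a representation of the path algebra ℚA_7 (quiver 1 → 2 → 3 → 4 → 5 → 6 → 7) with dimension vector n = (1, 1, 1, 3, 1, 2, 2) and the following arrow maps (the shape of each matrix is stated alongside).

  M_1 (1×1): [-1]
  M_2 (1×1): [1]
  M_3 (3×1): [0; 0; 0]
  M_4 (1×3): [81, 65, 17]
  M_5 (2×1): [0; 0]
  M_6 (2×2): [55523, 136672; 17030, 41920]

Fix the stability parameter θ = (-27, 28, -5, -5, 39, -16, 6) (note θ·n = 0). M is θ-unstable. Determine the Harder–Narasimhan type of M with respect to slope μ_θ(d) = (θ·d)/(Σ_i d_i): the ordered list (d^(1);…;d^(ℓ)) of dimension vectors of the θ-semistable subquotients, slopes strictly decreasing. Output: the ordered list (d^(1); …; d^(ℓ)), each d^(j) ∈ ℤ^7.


Via rank(M_{q-1}∘⋯∘M_p): M ≅ I[1,3], I[4,4]^2, I[4,5], I[6,6], I[6,7], I[7,7].
μ_θ-semistable layers: μ^(1)=39; μ^(2)=23/2; μ^(3)=6; μ^(4)=-5; μ^(5)=-16; μ^(6)=-27

((0, 0, 0, 0, 1, 0, 0); (0, 1, 1, 0, 0, 0, 0); (0, 0, 0, 0, 0, 0, 2); (0, 0, 0, 3, 0, 0, 0); (0, 0, 0, 0, 0, 2, 0); (1, 0, 0, 0, 0, 0, 0))


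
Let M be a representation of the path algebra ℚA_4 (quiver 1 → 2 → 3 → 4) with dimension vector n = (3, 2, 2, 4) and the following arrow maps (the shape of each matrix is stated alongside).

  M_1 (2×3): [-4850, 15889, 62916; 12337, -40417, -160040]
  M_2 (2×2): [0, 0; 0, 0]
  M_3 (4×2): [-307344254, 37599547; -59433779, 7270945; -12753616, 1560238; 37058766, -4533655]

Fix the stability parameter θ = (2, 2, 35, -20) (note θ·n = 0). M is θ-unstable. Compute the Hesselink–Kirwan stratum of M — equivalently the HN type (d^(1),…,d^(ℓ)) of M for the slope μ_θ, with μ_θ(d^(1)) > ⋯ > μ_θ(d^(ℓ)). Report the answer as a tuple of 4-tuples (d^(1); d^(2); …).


Barcode: M ≅ I[1,1], I[1,2]^2, I[3,4]^2, I[4,4]^2. HN layers by μ_θ (3 steps, strictly decreasing):
  μ^(1)=15/2; μ^(2)=2; μ^(3)=-20

((0, 0, 2, 2); (3, 2, 0, 0); (0, 0, 0, 2))


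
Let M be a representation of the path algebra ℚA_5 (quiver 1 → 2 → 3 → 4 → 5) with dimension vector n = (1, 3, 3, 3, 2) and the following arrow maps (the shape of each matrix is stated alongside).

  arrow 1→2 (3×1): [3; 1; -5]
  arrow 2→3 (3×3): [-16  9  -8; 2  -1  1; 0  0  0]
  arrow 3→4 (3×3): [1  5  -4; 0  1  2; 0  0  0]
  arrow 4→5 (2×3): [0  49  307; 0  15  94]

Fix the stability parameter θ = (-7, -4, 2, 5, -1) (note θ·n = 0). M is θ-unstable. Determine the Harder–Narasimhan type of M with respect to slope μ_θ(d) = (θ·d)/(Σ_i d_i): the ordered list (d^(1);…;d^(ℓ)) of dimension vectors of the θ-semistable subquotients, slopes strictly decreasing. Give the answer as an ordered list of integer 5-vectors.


Via rank(M_{q-1}∘⋯∘M_p): M ≅ I[1,4], I[2,2], I[2,5], I[3,3], I[4,5].
μ_θ-semistable layers: μ^(1)=5; μ^(2)=2; μ^(3)=-4; μ^(4)=-7

((0, 0, 0, 1, 0); (0, 0, 3, 2, 2); (0, 3, 0, 0, 0); (1, 0, 0, 0, 0))


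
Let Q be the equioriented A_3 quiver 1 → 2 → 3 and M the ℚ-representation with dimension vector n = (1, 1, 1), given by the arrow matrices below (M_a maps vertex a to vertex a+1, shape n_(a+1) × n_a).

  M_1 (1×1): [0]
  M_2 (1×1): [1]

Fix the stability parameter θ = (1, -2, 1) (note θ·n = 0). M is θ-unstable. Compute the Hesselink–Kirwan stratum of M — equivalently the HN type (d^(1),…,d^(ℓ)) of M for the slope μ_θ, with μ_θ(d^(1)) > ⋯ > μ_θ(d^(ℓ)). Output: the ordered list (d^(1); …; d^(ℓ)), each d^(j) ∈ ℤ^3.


Via rank(M_{q-1}∘⋯∘M_p): M ≅ I[1,1], I[2,3].
μ_θ-semistable layers: μ^(1)=1; μ^(2)=-2

((1, 0, 1); (0, 1, 0))


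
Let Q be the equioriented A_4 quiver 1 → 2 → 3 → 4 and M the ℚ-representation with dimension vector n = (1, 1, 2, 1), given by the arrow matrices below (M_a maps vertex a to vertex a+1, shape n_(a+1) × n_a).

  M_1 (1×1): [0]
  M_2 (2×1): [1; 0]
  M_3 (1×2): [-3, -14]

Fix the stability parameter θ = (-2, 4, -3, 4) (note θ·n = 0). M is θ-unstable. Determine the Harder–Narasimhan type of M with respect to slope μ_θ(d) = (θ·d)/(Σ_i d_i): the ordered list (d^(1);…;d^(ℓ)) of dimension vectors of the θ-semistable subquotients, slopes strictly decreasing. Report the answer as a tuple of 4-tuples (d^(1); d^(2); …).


Via rank(M_{q-1}∘⋯∘M_p): M ≅ I[1,1], I[2,4], I[3,3].
μ_θ-semistable layers: μ^(1)=4; μ^(2)=1/2; μ^(3)=-2; μ^(4)=-3

((0, 0, 0, 1); (0, 1, 1, 0); (1, 0, 0, 0); (0, 0, 1, 0))


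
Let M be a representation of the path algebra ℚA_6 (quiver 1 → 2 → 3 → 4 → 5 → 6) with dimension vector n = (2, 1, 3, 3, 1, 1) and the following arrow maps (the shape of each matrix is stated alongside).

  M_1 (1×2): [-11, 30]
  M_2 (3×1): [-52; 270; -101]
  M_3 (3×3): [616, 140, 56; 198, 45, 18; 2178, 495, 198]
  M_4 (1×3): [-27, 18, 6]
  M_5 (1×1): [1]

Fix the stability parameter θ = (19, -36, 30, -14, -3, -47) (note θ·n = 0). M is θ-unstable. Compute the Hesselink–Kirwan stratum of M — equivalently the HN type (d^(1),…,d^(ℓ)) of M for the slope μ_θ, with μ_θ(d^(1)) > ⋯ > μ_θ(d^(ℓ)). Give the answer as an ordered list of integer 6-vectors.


Via rank(M_{q-1}∘⋯∘M_p): M ≅ I[1,1], I[1,4], I[3,3]^2, I[4,4], I[4,6].
μ_θ-semistable layers: μ^(1)=30; μ^(2)=19; μ^(3)=8; μ^(4)=-17/2; μ^(5)=-14; μ^(6)=-64/3

((0, 0, 2, 0, 0, 0); (1, 0, 0, 0, 0, 0); (0, 0, 1, 1, 0, 0); (1, 1, 0, 0, 0, 0); (0, 0, 0, 1, 0, 0); (0, 0, 0, 1, 1, 1))


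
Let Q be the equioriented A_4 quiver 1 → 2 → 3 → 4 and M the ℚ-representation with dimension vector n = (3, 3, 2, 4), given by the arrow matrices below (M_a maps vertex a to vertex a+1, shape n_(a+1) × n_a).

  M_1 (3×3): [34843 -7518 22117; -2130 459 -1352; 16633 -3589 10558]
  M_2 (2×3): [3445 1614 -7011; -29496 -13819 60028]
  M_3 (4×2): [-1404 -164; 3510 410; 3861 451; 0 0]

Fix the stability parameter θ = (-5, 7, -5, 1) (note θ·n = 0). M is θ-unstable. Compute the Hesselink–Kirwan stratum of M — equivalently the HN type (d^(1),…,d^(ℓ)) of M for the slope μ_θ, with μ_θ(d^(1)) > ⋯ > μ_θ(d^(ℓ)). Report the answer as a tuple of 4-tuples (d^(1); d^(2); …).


Via rank(M_{q-1}∘⋯∘M_p): M ≅ I[1,2], I[1,3], I[1,4], I[4,4]^3.
μ_θ-semistable layers: μ^(1)=7; μ^(2)=1; μ^(3)=-5

((0, 1, 0, 0); (0, 2, 2, 4); (3, 0, 0, 0))


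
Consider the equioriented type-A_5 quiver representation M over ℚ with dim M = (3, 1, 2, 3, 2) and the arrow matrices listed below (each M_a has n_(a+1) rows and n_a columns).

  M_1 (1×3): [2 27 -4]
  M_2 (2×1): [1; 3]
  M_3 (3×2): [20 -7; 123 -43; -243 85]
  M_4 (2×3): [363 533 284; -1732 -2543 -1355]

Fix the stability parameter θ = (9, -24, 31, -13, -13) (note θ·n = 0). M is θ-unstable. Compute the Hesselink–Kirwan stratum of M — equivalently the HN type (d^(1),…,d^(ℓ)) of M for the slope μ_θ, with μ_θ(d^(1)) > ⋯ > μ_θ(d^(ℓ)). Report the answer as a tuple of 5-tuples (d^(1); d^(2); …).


Via rank(M_{q-1}∘⋯∘M_p): M ≅ I[1,1]^2, I[1,5], I[3,5], I[4,4].
μ_θ-semistable layers: μ^(1)=9; μ^(2)=5/3; μ^(3)=-15/2; μ^(4)=-13

((2, 0, 0, 0, 0); (0, 0, 2, 2, 2); (1, 1, 0, 0, 0); (0, 0, 0, 1, 0))


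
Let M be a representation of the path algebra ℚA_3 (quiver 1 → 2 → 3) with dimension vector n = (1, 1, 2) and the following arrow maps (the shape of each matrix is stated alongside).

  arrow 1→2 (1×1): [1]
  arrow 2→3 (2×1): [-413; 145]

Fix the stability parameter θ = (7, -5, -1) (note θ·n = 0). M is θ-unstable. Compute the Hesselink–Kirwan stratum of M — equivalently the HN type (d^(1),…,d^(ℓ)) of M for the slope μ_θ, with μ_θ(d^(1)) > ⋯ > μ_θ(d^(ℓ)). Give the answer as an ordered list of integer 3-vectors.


Via rank(M_{q-1}∘⋯∘M_p): M ≅ I[1,3], I[3,3].
μ_θ-semistable layers: μ^(1)=1/3; μ^(2)=-1

((1, 1, 1); (0, 0, 1))


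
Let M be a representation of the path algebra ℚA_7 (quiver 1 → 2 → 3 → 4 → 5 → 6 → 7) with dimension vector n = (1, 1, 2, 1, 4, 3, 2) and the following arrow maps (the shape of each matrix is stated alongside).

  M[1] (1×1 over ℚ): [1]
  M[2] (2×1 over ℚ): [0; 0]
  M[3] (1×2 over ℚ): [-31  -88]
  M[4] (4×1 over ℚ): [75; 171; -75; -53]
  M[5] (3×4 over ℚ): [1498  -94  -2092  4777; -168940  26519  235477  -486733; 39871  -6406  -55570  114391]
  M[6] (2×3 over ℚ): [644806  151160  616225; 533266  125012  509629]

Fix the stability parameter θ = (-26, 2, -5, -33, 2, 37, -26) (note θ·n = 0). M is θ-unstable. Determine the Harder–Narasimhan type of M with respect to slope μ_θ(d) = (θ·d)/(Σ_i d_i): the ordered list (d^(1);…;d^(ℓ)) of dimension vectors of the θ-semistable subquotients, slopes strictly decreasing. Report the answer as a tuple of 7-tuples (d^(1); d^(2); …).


Via rank(M_{q-1}∘⋯∘M_p): M ≅ I[1,2], I[3,3], I[3,6], I[5,5], I[5,7]^2.
μ_θ-semistable layers: μ^(1)=37; μ^(2)=11/2; μ^(3)=2; μ^(4)=-5; μ^(5)=-19; μ^(6)=-26

((0, 0, 0, 0, 0, 1, 0); (0, 0, 0, 0, 0, 2, 2); (0, 1, 0, 0, 4, 0, 0); (0, 0, 1, 0, 0, 0, 0); (0, 0, 1, 1, 0, 0, 0); (1, 0, 0, 0, 0, 0, 0))


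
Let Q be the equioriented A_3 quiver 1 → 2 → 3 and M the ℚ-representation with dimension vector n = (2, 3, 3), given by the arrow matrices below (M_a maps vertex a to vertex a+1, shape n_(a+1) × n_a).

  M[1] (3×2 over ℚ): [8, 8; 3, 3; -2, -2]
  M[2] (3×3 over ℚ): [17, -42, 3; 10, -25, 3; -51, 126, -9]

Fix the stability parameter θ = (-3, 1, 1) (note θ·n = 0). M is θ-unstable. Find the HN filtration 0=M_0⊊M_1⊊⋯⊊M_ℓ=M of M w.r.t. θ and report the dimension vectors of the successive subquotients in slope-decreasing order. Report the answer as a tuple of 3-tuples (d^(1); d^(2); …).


Via rank(M_{q-1}∘⋯∘M_p): M ≅ I[1,1], I[1,3], I[2,2], I[2,3], I[3,3].
μ_θ-semistable layers: μ^(1)=1; μ^(2)=-3

((0, 3, 3); (2, 0, 0))


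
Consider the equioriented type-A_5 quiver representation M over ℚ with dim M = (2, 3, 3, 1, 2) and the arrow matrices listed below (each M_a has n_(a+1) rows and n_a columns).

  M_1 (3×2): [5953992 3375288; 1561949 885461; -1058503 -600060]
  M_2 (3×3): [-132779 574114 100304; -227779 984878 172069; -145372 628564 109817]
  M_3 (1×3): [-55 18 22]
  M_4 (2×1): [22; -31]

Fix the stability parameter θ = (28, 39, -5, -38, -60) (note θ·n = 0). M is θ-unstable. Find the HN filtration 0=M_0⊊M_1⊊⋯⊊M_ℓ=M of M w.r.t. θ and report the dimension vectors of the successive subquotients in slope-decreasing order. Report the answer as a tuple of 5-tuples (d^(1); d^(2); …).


Interval decomposition of M: I[1,3], I[1,5], I[2,2], I[3,3], I[5,5].
HN type (ℓ=5): μ^(1)=39; μ^(2)=62/3; μ^(3)=-5; μ^(4)=-36/5; μ^(5)=-60

((0, 1, 0, 0, 0); (1, 1, 1, 0, 0); (0, 0, 1, 0, 0); (1, 1, 1, 1, 1); (0, 0, 0, 0, 1))


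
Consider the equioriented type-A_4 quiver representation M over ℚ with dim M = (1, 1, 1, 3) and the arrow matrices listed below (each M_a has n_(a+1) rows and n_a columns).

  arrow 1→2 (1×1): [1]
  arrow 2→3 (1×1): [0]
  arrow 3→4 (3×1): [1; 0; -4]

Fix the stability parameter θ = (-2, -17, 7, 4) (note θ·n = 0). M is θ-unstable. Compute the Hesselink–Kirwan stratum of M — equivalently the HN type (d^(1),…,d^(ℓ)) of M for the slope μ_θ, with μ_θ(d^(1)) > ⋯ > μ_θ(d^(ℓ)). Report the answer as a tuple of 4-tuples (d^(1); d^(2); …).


Barcode: M ≅ I[1,2], I[3,4], I[4,4]^2. HN layers by μ_θ (3 steps, strictly decreasing):
  μ^(1)=11/2; μ^(2)=4; μ^(3)=-19/2

((0, 0, 1, 1); (0, 0, 0, 2); (1, 1, 0, 0))


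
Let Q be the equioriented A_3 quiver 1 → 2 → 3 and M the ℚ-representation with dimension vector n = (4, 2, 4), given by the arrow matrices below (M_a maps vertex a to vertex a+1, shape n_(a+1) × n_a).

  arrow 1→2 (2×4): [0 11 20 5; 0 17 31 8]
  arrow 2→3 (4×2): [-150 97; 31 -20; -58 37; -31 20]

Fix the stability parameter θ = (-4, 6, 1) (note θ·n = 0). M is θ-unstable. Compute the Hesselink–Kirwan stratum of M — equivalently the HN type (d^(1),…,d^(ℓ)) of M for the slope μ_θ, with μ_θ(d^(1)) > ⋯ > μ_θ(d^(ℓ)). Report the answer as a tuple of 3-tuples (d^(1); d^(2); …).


Barcode: M ≅ I[1,1]^2, I[1,3]^2, I[3,3]^2. HN layers by μ_θ (3 steps, strictly decreasing):
  μ^(1)=7/2; μ^(2)=1; μ^(3)=-4

((0, 2, 2); (0, 0, 2); (4, 0, 0))


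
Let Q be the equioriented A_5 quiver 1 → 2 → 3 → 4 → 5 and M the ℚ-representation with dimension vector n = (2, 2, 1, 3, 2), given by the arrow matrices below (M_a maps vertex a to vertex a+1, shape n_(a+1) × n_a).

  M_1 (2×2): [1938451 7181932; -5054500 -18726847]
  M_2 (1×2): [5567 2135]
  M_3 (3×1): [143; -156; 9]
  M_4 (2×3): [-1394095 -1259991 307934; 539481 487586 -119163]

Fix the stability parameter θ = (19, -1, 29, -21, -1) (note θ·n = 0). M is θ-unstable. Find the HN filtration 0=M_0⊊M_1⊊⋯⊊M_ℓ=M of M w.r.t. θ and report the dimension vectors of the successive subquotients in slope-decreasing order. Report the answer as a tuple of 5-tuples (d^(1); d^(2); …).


Barcode: M ≅ I[1,2], I[1,5], I[4,4], I[4,5]. HN layers by μ_θ (4 steps, strictly decreasing):
  μ^(1)=9; μ^(2)=5; μ^(3)=-1; μ^(4)=-21

((1, 1, 0, 0, 0); (1, 1, 1, 1, 1); (0, 0, 0, 0, 1); (0, 0, 0, 2, 0))


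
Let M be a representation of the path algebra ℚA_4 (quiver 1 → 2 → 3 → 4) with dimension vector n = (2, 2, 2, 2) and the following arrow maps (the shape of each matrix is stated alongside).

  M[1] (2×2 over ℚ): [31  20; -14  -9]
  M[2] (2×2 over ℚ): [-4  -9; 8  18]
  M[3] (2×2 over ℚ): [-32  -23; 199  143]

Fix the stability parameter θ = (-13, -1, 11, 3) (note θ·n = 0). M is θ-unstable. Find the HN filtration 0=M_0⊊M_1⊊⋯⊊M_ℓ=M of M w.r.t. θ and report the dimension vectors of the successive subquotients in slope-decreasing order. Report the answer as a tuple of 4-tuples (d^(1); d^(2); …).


Via rank(M_{q-1}∘⋯∘M_p): M ≅ I[1,2], I[1,4], I[3,4].
μ_θ-semistable layers: μ^(1)=7; μ^(2)=-1; μ^(3)=-13

((0, 0, 2, 2); (0, 2, 0, 0); (2, 0, 0, 0))


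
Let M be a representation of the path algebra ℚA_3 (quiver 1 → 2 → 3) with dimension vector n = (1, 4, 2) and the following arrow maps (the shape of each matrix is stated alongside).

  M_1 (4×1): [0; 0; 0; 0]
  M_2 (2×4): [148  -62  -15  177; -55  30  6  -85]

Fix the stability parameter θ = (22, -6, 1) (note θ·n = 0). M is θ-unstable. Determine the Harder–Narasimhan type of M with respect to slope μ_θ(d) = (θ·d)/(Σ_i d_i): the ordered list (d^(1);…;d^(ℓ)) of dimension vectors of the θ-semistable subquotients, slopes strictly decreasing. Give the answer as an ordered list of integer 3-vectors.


Interval decomposition of M: I[1,1], I[2,2]^2, I[2,3]^2.
HN type (ℓ=3): μ^(1)=22; μ^(2)=1; μ^(3)=-6

((1, 0, 0); (0, 0, 2); (0, 4, 0))


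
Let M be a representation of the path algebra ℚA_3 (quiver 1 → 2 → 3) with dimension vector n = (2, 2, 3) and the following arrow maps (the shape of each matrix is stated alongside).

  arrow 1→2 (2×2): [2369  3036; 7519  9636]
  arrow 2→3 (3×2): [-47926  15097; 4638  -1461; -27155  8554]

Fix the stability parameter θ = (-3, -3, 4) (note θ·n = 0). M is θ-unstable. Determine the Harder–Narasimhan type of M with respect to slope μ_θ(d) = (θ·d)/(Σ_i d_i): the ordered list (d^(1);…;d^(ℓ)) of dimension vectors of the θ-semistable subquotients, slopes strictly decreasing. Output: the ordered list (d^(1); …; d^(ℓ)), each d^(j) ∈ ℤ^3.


Barcode: M ≅ I[1,1], I[1,3], I[2,3], I[3,3]. HN layers by μ_θ (2 steps, strictly decreasing):
  μ^(1)=4; μ^(2)=-3

((0, 0, 3); (2, 2, 0))


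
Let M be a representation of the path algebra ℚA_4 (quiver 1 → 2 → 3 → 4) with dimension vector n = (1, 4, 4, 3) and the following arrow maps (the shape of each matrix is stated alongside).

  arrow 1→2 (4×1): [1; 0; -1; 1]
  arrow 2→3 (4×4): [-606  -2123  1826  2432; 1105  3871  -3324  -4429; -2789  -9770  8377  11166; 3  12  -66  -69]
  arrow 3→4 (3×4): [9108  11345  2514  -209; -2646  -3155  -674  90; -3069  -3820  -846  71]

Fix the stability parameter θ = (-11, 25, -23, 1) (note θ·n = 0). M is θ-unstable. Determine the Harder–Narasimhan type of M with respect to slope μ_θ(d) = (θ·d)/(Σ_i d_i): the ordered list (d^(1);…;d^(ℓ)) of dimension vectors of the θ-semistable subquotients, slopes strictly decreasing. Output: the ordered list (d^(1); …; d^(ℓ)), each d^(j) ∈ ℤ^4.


Barcode: M ≅ I[1,2], I[2,3], I[2,4]^2, I[3,4]. HN layers by μ_θ (4 steps, strictly decreasing):
  μ^(1)=25; μ^(2)=1; μ^(3)=-11; μ^(4)=-23

((0, 1, 0, 0); (0, 3, 3, 3); (1, 0, 0, 0); (0, 0, 1, 0))


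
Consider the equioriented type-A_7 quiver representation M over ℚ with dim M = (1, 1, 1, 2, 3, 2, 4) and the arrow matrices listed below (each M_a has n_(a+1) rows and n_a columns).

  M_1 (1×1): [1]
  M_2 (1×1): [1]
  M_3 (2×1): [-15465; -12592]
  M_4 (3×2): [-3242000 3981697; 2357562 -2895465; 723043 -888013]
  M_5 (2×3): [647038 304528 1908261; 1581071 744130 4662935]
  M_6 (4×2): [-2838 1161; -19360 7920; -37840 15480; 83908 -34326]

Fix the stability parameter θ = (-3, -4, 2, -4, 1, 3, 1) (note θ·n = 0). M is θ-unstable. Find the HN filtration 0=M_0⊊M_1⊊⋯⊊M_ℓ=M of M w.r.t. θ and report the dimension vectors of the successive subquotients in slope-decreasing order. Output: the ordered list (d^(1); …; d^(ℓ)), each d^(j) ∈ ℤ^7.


Interval decomposition of M: I[1,7], I[4,6], I[5,5], I[7,7]^3.
HN type (ℓ=6): μ^(1)=3; μ^(2)=2; μ^(3)=1; μ^(4)=-1; μ^(5)=-7/2; μ^(6)=-4

((0, 0, 0, 0, 0, 1, 0); (0, 0, 0, 0, 0, 1, 1); (0, 0, 0, 0, 3, 0, 3); (0, 0, 1, 1, 0, 0, 0); (1, 1, 0, 0, 0, 0, 0); (0, 0, 0, 1, 0, 0, 0))
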